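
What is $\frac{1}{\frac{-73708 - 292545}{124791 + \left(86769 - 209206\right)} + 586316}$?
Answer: $\frac{2354}{1379821611} \approx 1.706 \cdot 10^{-6}$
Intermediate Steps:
$\frac{1}{\frac{-73708 - 292545}{124791 + \left(86769 - 209206\right)} + 586316} = \frac{1}{- \frac{366253}{124791 - 122437} + 586316} = \frac{1}{- \frac{366253}{2354} + 586316} = \frac{1}{\frac{1379821611}{2354}} = \frac{2354}{1379821611}$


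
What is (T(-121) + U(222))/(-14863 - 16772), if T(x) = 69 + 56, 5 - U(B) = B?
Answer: 92/31635 ≈ 0.0029082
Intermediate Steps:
U(B) = 5 - B
T(x) = 125
(T(-121) + U(222))/(-14863 - 16772) = (125 + (5 - 1*222))/(-14863 - 16772) = (125 + (5 - 222))/(-31635) = (125 - 217)*(-1/31635) = -92*(-1/31635) = 92/31635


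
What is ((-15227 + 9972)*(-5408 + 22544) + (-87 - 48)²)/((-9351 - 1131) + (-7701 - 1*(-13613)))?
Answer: 18006291/914 ≈ 19701.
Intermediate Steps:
((-15227 + 9972)*(-5408 + 22544) + (-87 - 48)²)/((-9351 - 1131) + (-7701 - 1*(-13613))) = (-5255*17136 + (-135)²)/(-10482 + (-7701 + 13613)) = (-90049680 + 18225)/(-10482 + 5912) = -90031455/(-4570) = -90031455*(-1/4570) = 18006291/914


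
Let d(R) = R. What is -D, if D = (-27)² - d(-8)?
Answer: -737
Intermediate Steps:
D = 737 (D = (-27)² - 1*(-8) = 729 + 8 = 737)
-D = -1*737 = -737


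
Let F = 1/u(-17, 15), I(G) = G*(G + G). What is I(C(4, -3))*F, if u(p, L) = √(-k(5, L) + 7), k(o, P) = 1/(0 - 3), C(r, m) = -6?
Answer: 36*√66/11 ≈ 26.588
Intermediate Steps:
k(o, P) = -⅓ (k(o, P) = 1/(-3) = -⅓)
I(G) = 2*G² (I(G) = G*(2*G) = 2*G²)
u(p, L) = √66/3 (u(p, L) = √(-1*(-⅓) + 7) = √(⅓ + 7) = √(22/3) = √66/3)
F = √66/22 (F = 1/(√66/3) = √66/22 ≈ 0.36927)
I(C(4, -3))*F = (2*(-6)²)*(√66/22) = (2*36)*(√66/22) = 72*(√66/22) = 36*√66/11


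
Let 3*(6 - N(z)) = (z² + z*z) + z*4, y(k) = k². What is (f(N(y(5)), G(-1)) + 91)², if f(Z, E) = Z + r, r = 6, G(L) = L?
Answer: 120409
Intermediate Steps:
N(z) = 6 - 4*z/3 - 2*z²/3 (N(z) = 6 - ((z² + z*z) + z*4)/3 = 6 - ((z² + z²) + 4*z)/3 = 6 - (2*z² + 4*z)/3 = 6 + (-4*z/3 - 2*z²/3) = 6 - 4*z/3 - 2*z²/3)
f(Z, E) = 6 + Z (f(Z, E) = Z + 6 = 6 + Z)
(f(N(y(5)), G(-1)) + 91)² = ((6 + (6 - 4/3*5² - 2*(5²)²/3)) + 91)² = ((6 + (6 - 4/3*25 - ⅔*25²)) + 91)² = ((6 + (6 - 100/3 - ⅔*625)) + 91)² = ((6 + (6 - 100/3 - 1250/3)) + 91)² = ((6 - 444) + 91)² = (-438 + 91)² = (-347)² = 120409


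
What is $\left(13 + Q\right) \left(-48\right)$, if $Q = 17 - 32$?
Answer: $96$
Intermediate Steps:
$Q = -15$ ($Q = 17 - 32 = -15$)
$\left(13 + Q\right) \left(-48\right) = \left(13 - 15\right) \left(-48\right) = \left(-2\right) \left(-48\right) = 96$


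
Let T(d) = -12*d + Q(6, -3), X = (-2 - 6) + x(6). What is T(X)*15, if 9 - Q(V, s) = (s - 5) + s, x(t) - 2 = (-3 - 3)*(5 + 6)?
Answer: 13260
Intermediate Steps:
x(t) = -64 (x(t) = 2 + (-3 - 3)*(5 + 6) = 2 - 6*11 = 2 - 66 = -64)
Q(V, s) = 14 - 2*s (Q(V, s) = 9 - ((s - 5) + s) = 9 - ((-5 + s) + s) = 9 - (-5 + 2*s) = 9 + (5 - 2*s) = 14 - 2*s)
X = -72 (X = (-2 - 6) - 64 = -8 - 64 = -72)
T(d) = 20 - 12*d (T(d) = -12*d + (14 - 2*(-3)) = -12*d + (14 + 6) = -12*d + 20 = 20 - 12*d)
T(X)*15 = (20 - 12*(-72))*15 = (20 + 864)*15 = 884*15 = 13260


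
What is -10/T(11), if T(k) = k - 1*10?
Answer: -10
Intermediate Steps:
T(k) = -10 + k (T(k) = k - 10 = -10 + k)
-10/T(11) = -10/(-10 + 11) = -10/1 = -10*1 = -10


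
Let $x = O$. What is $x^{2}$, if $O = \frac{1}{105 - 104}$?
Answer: $1$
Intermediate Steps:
$O = 1$ ($O = 1^{-1} = 1$)
$x = 1$
$x^{2} = 1^{2} = 1$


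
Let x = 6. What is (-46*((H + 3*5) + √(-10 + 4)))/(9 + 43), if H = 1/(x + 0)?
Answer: -161/12 - 23*I*√6/26 ≈ -13.417 - 2.1669*I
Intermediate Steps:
H = ⅙ (H = 1/(6 + 0) = 1/6 = ⅙ ≈ 0.16667)
(-46*((H + 3*5) + √(-10 + 4)))/(9 + 43) = (-46*((⅙ + 3*5) + √(-10 + 4)))/(9 + 43) = -46*((⅙ + 15) + √(-6))/52 = -46*(91/6 + I*√6)*(1/52) = (-2093/3 - 46*I*√6)*(1/52) = -161/12 - 23*I*√6/26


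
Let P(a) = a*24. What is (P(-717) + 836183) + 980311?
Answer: 1799286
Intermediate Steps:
P(a) = 24*a
(P(-717) + 836183) + 980311 = (24*(-717) + 836183) + 980311 = (-17208 + 836183) + 980311 = 818975 + 980311 = 1799286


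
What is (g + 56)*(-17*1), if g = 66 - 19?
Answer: -1751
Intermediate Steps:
g = 47
(g + 56)*(-17*1) = (47 + 56)*(-17*1) = 103*(-17) = -1751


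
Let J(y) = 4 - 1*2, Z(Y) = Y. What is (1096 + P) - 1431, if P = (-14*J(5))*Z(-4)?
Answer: -223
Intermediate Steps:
J(y) = 2 (J(y) = 4 - 2 = 2)
P = 112 (P = -14*2*(-4) = -28*(-4) = 112)
(1096 + P) - 1431 = (1096 + 112) - 1431 = 1208 - 1431 = -223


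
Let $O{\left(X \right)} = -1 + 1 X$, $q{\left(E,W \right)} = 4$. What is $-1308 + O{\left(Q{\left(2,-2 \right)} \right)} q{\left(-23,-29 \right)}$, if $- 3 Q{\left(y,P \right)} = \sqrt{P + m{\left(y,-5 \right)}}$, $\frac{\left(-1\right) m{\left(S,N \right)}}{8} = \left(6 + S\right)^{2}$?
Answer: $-1312 - \frac{4 i \sqrt{514}}{3} \approx -1312.0 - 30.229 i$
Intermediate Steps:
$m{\left(S,N \right)} = - 8 \left(6 + S\right)^{2}$
$Q{\left(y,P \right)} = - \frac{\sqrt{P - 8 \left(6 + y\right)^{2}}}{3}$
$O{\left(X \right)} = -1 + X$
$-1308 + O{\left(Q{\left(2,-2 \right)} \right)} q{\left(-23,-29 \right)} = -1308 + \left(-1 - \frac{\sqrt{-2 - 8 \left(6 + 2\right)^{2}}}{3}\right) 4 = -1308 + \left(-1 - \frac{\sqrt{-2 - 8 \cdot 8^{2}}}{3}\right) 4 = -1308 + \left(-1 - \frac{\sqrt{-2 - 512}}{3}\right) 4 = -1308 + \left(-1 - \frac{\sqrt{-514}}{3}\right) 4 = -1308 + \left(-1 - \frac{i \sqrt{514}}{3}\right) 4 = -1308 - \left(4 + \frac{4 i \sqrt{514}}{3}\right) = -1312 - \frac{4 i \sqrt{514}}{3}$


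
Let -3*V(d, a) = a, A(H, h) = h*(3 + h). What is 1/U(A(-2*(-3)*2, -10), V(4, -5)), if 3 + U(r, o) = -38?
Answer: -1/41 ≈ -0.024390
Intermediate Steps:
V(d, a) = -a/3
U(r, o) = -41 (U(r, o) = -3 - 38 = -41)
1/U(A(-2*(-3)*2, -10), V(4, -5)) = 1/(-41) = -1/41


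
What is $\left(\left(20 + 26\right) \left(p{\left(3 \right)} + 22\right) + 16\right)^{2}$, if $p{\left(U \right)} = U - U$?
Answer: $1056784$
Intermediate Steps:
$p{\left(U \right)} = 0$
$\left(\left(20 + 26\right) \left(p{\left(3 \right)} + 22\right) + 16\right)^{2} = \left(\left(20 + 26\right) \left(0 + 22\right) + 16\right)^{2} = \left(46 \cdot 22 + 16\right)^{2} = \left(1012 + 16\right)^{2} = 1028^{2} = 1056784$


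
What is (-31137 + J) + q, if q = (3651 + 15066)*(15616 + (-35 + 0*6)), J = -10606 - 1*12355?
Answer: 291575479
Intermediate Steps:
J = -22961 (J = -10606 - 12355 = -22961)
q = 291629577 (q = 18717*(15616 + (-35 + 0)) = 18717*(15616 - 35) = 18717*15581 = 291629577)
(-31137 + J) + q = (-31137 - 22961) + 291629577 = -54098 + 291629577 = 291575479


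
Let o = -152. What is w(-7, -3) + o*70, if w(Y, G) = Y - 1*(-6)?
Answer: -10641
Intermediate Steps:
w(Y, G) = 6 + Y (w(Y, G) = Y + 6 = 6 + Y)
w(-7, -3) + o*70 = (6 - 7) - 152*70 = -1 - 10640 = -10641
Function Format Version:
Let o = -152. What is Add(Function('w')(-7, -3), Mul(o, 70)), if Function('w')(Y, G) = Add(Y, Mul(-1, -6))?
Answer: -10641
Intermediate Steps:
Function('w')(Y, G) = Add(6, Y) (Function('w')(Y, G) = Add(Y, 6) = Add(6, Y))
Add(Function('w')(-7, -3), Mul(o, 70)) = Add(Add(6, -7), Mul(-152, 70)) = Add(-1, -10640) = -10641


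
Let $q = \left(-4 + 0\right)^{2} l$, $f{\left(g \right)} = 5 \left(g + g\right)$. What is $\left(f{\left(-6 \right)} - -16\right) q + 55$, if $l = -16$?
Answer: $11319$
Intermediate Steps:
$f{\left(g \right)} = 10 g$ ($f{\left(g \right)} = 5 \cdot 2 g = 10 g$)
$q = -256$ ($q = \left(-4 + 0\right)^{2} \left(-16\right) = \left(-4\right)^{2} \left(-16\right) = 16 \left(-16\right) = -256$)
$\left(f{\left(-6 \right)} - -16\right) q + 55 = \left(10 \left(-6\right) - -16\right) \left(-256\right) + 55 = \left(-60 + 16\right) \left(-256\right) + 55 = \left(-44\right) \left(-256\right) + 55 = 11264 + 55 = 11319$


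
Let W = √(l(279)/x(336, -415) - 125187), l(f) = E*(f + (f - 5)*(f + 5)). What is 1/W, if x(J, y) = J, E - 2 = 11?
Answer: -4*I*√861999537/41047597 ≈ -0.0028611*I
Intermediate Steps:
E = 13 (E = 2 + 11 = 13)
l(f) = 13*f + 13*(-5 + f)*(5 + f) (l(f) = 13*(f + (f - 5)*(f + 5)) = 13*(f + (-5 + f)*(5 + f)) = 13*f + 13*(-5 + f)*(5 + f))
W = I*√861999537/84 (W = √((-325 + 13*279 + 13*279²)/336 - 125187) = √((-325 + 3627 + 13*77841)*(1/336) - 125187) = √((-325 + 3627 + 1011933)*(1/336) - 125187) = √(1015235*(1/336) - 125187) = √(1015235/336 - 125187) = √(-41047597/336) = I*√861999537/84 ≈ 349.52*I)
1/W = 1/(I*√861999537/84) = -4*I*√861999537/41047597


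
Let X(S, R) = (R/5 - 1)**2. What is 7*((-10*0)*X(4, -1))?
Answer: 0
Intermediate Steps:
X(S, R) = (-1 + R/5)**2 (X(S, R) = (R*(1/5) - 1)**2 = (R/5 - 1)**2 = (-1 + R/5)**2)
7*((-10*0)*X(4, -1)) = 7*((-10*0)*((-5 - 1)**2/25)) = 7*(0*((1/25)*(-6)**2)) = 7*(0*((1/25)*36)) = 7*(0*(36/25)) = 7*0 = 0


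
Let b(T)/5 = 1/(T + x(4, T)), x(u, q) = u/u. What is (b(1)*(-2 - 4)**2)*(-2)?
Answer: -180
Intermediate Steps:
x(u, q) = 1
b(T) = 5/(1 + T) (b(T) = 5/(T + 1) = 5/(1 + T))
(b(1)*(-2 - 4)**2)*(-2) = ((5/(1 + 1))*(-2 - 4)**2)*(-2) = ((5/2)*(-6)**2)*(-2) = ((5*(1/2))*36)*(-2) = ((5/2)*36)*(-2) = 90*(-2) = -180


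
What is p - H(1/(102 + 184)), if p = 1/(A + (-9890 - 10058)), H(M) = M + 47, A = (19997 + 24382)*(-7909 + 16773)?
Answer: -203379926683/4326910588 ≈ -47.003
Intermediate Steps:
A = 393375456 (A = 44379*8864 = 393375456)
H(M) = 47 + M
p = 1/393355508 (p = 1/(393375456 + (-9890 - 10058)) = 1/(393375456 - 19948) = 1/393355508 ≈ 2.5422e-9)
p - H(1/(102 + 184)) = 1/393355508 - (47 + 1/(102 + 184)) = 1/393355508 - (47 + 1/286) = 1/393355508 - 1*13443/286 = 1/393355508 - 13443/286 = -203379926683/4326910588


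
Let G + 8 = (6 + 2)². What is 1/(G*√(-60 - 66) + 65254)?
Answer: 4661/304177118 - 6*I*√14/152088559 ≈ 1.5323e-5 - 1.4761e-7*I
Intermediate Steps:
G = 56 (G = -8 + (6 + 2)² = -8 + 8² = -8 + 64 = 56)
1/(G*√(-60 - 66) + 65254) = 1/(56*√(-60 - 66) + 65254) = 1/(56*√(-126) + 65254) = 1/(56*(3*I*√14) + 65254) = 1/(168*I*√14 + 65254) = 1/(65254 + 168*I*√14)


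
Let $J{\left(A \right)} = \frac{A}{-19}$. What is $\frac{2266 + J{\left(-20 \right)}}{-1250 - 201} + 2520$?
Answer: $\frac{69430806}{27569} \approx 2518.4$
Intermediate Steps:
$J{\left(A \right)} = - \frac{A}{19}$ ($J{\left(A \right)} = A \left(- \frac{1}{19}\right) = - \frac{A}{19}$)
$\frac{2266 + J{\left(-20 \right)}}{-1250 - 201} + 2520 = \frac{2266 - - \frac{20}{19}}{-1250 - 201} + 2520 = \frac{2266 + \frac{20}{19}}{-1451} + 2520 = \frac{43074}{19} \left(- \frac{1}{1451}\right) + 2520 = - \frac{43074}{27569} + 2520 = \frac{69430806}{27569}$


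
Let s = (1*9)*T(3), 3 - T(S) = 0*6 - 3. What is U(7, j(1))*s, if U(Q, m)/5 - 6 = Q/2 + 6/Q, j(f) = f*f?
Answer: 19575/7 ≈ 2796.4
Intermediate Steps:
T(S) = 6 (T(S) = 3 - (0*6 - 3) = 3 - (0 - 3) = 3 - 1*(-3) = 3 + 3 = 6)
j(f) = f²
U(Q, m) = 30 + 30/Q + 5*Q/2 (U(Q, m) = 30 + 5*(Q/2 + 6/Q) = 30 + (30/Q + 5*Q/2) = 30 + 30/Q + 5*Q/2)
s = 54 (s = (1*9)*6 = 9*6 = 54)
U(7, j(1))*s = (30 + 30/7 + (5/2)*7)*54 = (30 + 30*(⅐) + 35/2)*54 = (30 + 30/7 + 35/2)*54 = (725/14)*54 = 19575/7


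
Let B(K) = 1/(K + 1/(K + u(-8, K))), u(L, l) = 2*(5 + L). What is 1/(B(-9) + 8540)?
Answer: 136/1161425 ≈ 0.00011710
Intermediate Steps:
u(L, l) = 10 + 2*L
B(K) = 1/(K + 1/(-6 + K)) (B(K) = 1/(K + 1/(K + (10 + 2*(-8)))) = 1/(K + 1/(K + (10 - 16))) = 1/(K + 1/(K - 6)) = 1/(K + 1/(-6 + K)))
1/(B(-9) + 8540) = 1/((-6 - 9)/(1 + (-9)**2 - 6*(-9)) + 8540) = 1/(-15/(1 + 81 + 54) + 8540) = 1/(-15/136 + 8540) = 1/(1161425/136) = 136/1161425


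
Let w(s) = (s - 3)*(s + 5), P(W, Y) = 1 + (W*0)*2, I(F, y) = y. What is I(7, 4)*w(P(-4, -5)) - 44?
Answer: -92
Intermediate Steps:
P(W, Y) = 1 (P(W, Y) = 1 + 0*2 = 1 + 0 = 1)
w(s) = (-3 + s)*(5 + s)
I(7, 4)*w(P(-4, -5)) - 44 = 4*(-15 + 1² + 2*1) - 44 = 4*(-15 + 1 + 2) - 44 = 4*(-12) - 44 = -48 - 44 = -92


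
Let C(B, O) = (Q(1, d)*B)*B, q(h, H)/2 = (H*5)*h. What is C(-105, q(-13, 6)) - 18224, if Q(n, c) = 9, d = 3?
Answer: 81001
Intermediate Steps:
q(h, H) = 10*H*h (q(h, H) = 2*((H*5)*h) = 2*((5*H)*h) = 2*(5*H*h) = 10*H*h)
C(B, O) = 9*B**2 (C(B, O) = (9*B)*B = 9*B**2)
C(-105, q(-13, 6)) - 18224 = 9*(-105)**2 - 18224 = 9*11025 - 18224 = 99225 - 18224 = 81001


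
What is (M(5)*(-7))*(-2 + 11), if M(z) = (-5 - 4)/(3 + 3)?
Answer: 189/2 ≈ 94.500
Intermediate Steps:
M(z) = -3/2 (M(z) = -9/6 = -9*1/6 = -3/2)
(M(5)*(-7))*(-2 + 11) = (-3/2*(-7))*(-2 + 11) = (21/2)*9 = 189/2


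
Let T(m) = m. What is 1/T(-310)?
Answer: -1/310 ≈ -0.0032258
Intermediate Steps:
1/T(-310) = 1/(-310) = -1/310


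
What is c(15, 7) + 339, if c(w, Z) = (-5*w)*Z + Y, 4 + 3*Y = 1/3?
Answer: -1685/9 ≈ -187.22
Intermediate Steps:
Y = -11/9 (Y = -4/3 + (⅓)/3 = -4/3 + (⅓)*(⅓) = -4/3 + ⅑ = -11/9 ≈ -1.2222)
c(w, Z) = -11/9 - 5*Z*w (c(w, Z) = (-5*w)*Z - 11/9 = -5*Z*w - 11/9 = -11/9 - 5*Z*w)
c(15, 7) + 339 = (-11/9 - 5*7*15) + 339 = (-11/9 - 525) + 339 = -4736/9 + 339 = -1685/9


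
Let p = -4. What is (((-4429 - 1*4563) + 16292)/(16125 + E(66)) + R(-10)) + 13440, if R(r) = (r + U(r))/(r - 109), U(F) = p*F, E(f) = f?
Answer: 3699374390/275247 ≈ 13440.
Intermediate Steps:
U(F) = -4*F
R(r) = -3*r/(-109 + r) (R(r) = (r - 4*r)/(r - 109) = (-3*r)/(-109 + r) = -3*r/(-109 + r))
(((-4429 - 1*4563) + 16292)/(16125 + E(66)) + R(-10)) + 13440 = (((-4429 - 1*4563) + 16292)/(16125 + 66) - 3*(-10)/(-109 - 10)) + 13440 = (((-4429 - 4563) + 16292)/16191 - 3*(-10)/(-119)) + 13440 = ((-8992 + 16292)*(1/16191) - 3*(-10)*(-1/119)) + 13440 = (7300*(1/16191) - 30/119) + 13440 = (7300/16191 - 30/119) + 13440 = 54710/275247 + 13440 = 3699374390/275247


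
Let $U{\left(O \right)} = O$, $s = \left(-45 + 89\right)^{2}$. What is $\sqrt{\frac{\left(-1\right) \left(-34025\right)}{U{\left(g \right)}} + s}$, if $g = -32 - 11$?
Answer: $\frac{\sqrt{2116589}}{43} \approx 33.834$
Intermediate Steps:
$s = 1936$ ($s = 44^{2} = 1936$)
$g = -43$
$\sqrt{\frac{\left(-1\right) \left(-34025\right)}{U{\left(g \right)}} + s} = \sqrt{\frac{\left(-1\right) \left(-34025\right)}{-43} + 1936} = \sqrt{34025 \left(- \frac{1}{43}\right) + 1936} = \sqrt{- \frac{34025}{43} + 1936} = \sqrt{\frac{49223}{43}} = \frac{\sqrt{2116589}}{43}$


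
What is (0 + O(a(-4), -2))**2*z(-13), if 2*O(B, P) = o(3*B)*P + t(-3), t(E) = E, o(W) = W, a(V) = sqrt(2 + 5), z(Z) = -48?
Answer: -3132 - 432*sqrt(7) ≈ -4275.0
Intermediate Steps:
a(V) = sqrt(7)
O(B, P) = -3/2 + 3*B*P/2 (O(B, P) = ((3*B)*P - 3)/2 = (3*B*P - 3)/2 = (-3 + 3*B*P)/2 = -3/2 + 3*B*P/2)
(0 + O(a(-4), -2))**2*z(-13) = (0 + (-3/2 + (3/2)*sqrt(7)*(-2)))**2*(-48) = (0 + (-3/2 - 3*sqrt(7)))**2*(-48) = (-3/2 - 3*sqrt(7))**2*(-48) = -48*(-3/2 - 3*sqrt(7))**2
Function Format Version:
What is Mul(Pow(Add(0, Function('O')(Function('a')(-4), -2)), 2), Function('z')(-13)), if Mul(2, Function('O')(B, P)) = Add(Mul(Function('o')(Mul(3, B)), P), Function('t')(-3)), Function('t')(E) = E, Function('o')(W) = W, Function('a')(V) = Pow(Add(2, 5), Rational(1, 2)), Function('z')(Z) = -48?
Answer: Add(-3132, Mul(-432, Pow(7, Rational(1, 2)))) ≈ -4275.0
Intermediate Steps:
Function('a')(V) = Pow(7, Rational(1, 2))
Function('O')(B, P) = Add(Rational(-3, 2), Mul(Rational(3, 2), B, P)) (Function('O')(B, P) = Mul(Rational(1, 2), Add(Mul(Mul(3, B), P), -3)) = Mul(Rational(1, 2), Add(Mul(3, B, P), -3)) = Mul(Rational(1, 2), Add(-3, Mul(3, B, P))) = Add(Rational(-3, 2), Mul(Rational(3, 2), B, P)))
Mul(Pow(Add(0, Function('O')(Function('a')(-4), -2)), 2), Function('z')(-13)) = Mul(Pow(Add(0, Add(Rational(-3, 2), Mul(Rational(3, 2), Pow(7, Rational(1, 2)), -2))), 2), -48) = Mul(Pow(Add(0, Add(Rational(-3, 2), Mul(-3, Pow(7, Rational(1, 2))))), 2), -48) = Mul(Pow(Add(Rational(-3, 2), Mul(-3, Pow(7, Rational(1, 2)))), 2), -48) = Mul(-48, Pow(Add(Rational(-3, 2), Mul(-3, Pow(7, Rational(1, 2)))), 2))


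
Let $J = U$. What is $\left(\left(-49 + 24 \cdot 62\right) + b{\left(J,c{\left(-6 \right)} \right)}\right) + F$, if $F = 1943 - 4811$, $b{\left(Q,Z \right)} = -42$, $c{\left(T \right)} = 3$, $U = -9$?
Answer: $-1471$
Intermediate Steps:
$J = -9$
$F = -2868$
$\left(\left(-49 + 24 \cdot 62\right) + b{\left(J,c{\left(-6 \right)} \right)}\right) + F = \left(\left(-49 + 24 \cdot 62\right) - 42\right) - 2868 = \left(\left(-49 + 1488\right) - 42\right) - 2868 = \left(1439 - 42\right) - 2868 = 1397 - 2868 = -1471$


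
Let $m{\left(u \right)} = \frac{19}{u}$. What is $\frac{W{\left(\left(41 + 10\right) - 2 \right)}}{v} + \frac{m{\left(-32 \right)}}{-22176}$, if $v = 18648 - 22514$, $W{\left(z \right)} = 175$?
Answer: $- \frac{62056073}{1371718656} \approx -0.04524$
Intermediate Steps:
$v = -3866$ ($v = 18648 - 22514 = -3866$)
$\frac{W{\left(\left(41 + 10\right) - 2 \right)}}{v} + \frac{m{\left(-32 \right)}}{-22176} = \frac{175}{-3866} + \frac{19 \frac{1}{-32}}{-22176} = 175 \left(- \frac{1}{3866}\right) + 19 \left(- \frac{1}{32}\right) \left(- \frac{1}{22176}\right) = - \frac{175}{3866} - - \frac{19}{709632} = - \frac{175}{3866} + \frac{19}{709632} = - \frac{62056073}{1371718656}$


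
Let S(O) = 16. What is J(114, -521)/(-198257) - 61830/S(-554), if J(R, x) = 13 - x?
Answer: -6129119427/1586056 ≈ -3864.4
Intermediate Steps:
J(114, -521)/(-198257) - 61830/S(-554) = (13 - 1*(-521))/(-198257) - 61830/16 = (13 + 521)*(-1/198257) - 61830*1/16 = 534*(-1/198257) - 30915/8 = -534/198257 - 30915/8 = -6129119427/1586056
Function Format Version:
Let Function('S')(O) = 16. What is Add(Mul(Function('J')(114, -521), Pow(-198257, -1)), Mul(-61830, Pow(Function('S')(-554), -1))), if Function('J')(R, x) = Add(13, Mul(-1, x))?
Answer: Rational(-6129119427, 1586056) ≈ -3864.4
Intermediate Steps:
Add(Mul(Function('J')(114, -521), Pow(-198257, -1)), Mul(-61830, Pow(Function('S')(-554), -1))) = Add(Mul(Add(13, Mul(-1, -521)), Pow(-198257, -1)), Mul(-61830, Pow(16, -1))) = Add(Mul(Add(13, 521), Rational(-1, 198257)), Mul(-61830, Rational(1, 16))) = Add(Mul(534, Rational(-1, 198257)), Rational(-30915, 8)) = Add(Rational(-534, 198257), Rational(-30915, 8)) = Rational(-6129119427, 1586056)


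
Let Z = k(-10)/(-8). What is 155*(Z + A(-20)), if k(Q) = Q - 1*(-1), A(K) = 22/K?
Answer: 31/8 ≈ 3.8750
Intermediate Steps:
k(Q) = 1 + Q (k(Q) = Q + 1 = 1 + Q)
Z = 9/8 (Z = (1 - 10)/(-8) = -9*(-1/8) = 9/8 ≈ 1.1250)
155*(Z + A(-20)) = 155*(9/8 + 22/(-20)) = 155*(9/8 + 22*(-1/20)) = 155*(9/8 - 11/10) = 155*(1/40) = 31/8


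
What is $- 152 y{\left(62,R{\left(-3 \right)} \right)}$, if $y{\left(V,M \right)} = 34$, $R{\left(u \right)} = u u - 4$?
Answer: $-5168$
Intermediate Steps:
$R{\left(u \right)} = -4 + u^{2}$ ($R{\left(u \right)} = u^{2} - 4 = -4 + u^{2}$)
$- 152 y{\left(62,R{\left(-3 \right)} \right)} = \left(-152\right) 34 = -5168$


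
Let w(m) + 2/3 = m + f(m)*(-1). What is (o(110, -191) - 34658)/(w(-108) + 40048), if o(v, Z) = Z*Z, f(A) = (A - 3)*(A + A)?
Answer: 5469/47890 ≈ 0.11420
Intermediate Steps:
f(A) = 2*A*(-3 + A) (f(A) = (-3 + A)*(2*A) = 2*A*(-3 + A))
o(v, Z) = Z²
w(m) = -⅔ + m - 2*m*(-3 + m) (w(m) = -⅔ + (m + (2*m*(-3 + m))*(-1)) = -⅔ + (m - 2*m*(-3 + m)) = -⅔ + m - 2*m*(-3 + m))
(o(110, -191) - 34658)/(w(-108) + 40048) = ((-191)² - 34658)/((-⅔ - 2*(-108)² + 7*(-108)) + 40048) = (36481 - 34658)/((-⅔ - 2*11664 - 756) + 40048) = 1823/((-⅔ - 23328 - 756) + 40048) = 1823/(-72254/3 + 40048) = 1823/(47890/3) = 1823*(3/47890) = 5469/47890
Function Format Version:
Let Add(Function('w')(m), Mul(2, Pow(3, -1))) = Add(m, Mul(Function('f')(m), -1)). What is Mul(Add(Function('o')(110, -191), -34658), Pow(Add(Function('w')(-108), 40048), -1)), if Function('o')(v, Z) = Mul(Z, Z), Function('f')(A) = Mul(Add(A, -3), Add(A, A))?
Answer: Rational(5469, 47890) ≈ 0.11420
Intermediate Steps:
Function('f')(A) = Mul(2, A, Add(-3, A)) (Function('f')(A) = Mul(Add(-3, A), Mul(2, A)) = Mul(2, A, Add(-3, A)))
Function('o')(v, Z) = Pow(Z, 2)
Function('w')(m) = Add(Rational(-2, 3), m, Mul(-2, m, Add(-3, m))) (Function('w')(m) = Add(Rational(-2, 3), Add(m, Mul(Mul(2, m, Add(-3, m)), -1))) = Add(Rational(-2, 3), Add(m, Mul(-2, m, Add(-3, m)))) = Add(Rational(-2, 3), m, Mul(-2, m, Add(-3, m))))
Mul(Add(Function('o')(110, -191), -34658), Pow(Add(Function('w')(-108), 40048), -1)) = Mul(Add(Pow(-191, 2), -34658), Pow(Add(Add(Rational(-2, 3), Mul(-2, Pow(-108, 2)), Mul(7, -108)), 40048), -1)) = Mul(Add(36481, -34658), Pow(Add(Add(Rational(-2, 3), Mul(-2, 11664), -756), 40048), -1)) = Mul(1823, Pow(Add(Add(Rational(-2, 3), -23328, -756), 40048), -1)) = Mul(1823, Pow(Add(Rational(-72254, 3), 40048), -1)) = Mul(1823, Pow(Rational(47890, 3), -1)) = Mul(1823, Rational(3, 47890)) = Rational(5469, 47890)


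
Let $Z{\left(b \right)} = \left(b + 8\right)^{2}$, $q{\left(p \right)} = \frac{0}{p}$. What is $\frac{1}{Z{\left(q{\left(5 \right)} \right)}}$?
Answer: $\frac{1}{64} \approx 0.015625$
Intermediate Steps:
$q{\left(p \right)} = 0$
$Z{\left(b \right)} = \left(8 + b\right)^{2}$
$\frac{1}{Z{\left(q{\left(5 \right)} \right)}} = \frac{1}{\left(8 + 0\right)^{2}} = \frac{1}{8^{2}} = \frac{1}{64}$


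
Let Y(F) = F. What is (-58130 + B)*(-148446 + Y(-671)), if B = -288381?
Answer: 51670680787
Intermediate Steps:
(-58130 + B)*(-148446 + Y(-671)) = (-58130 - 288381)*(-148446 - 671) = -346511*(-149117) = 51670680787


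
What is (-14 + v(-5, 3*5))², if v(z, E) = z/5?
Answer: 225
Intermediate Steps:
v(z, E) = z/5 (v(z, E) = z*(⅕) = z/5)
(-14 + v(-5, 3*5))² = (-14 + (⅕)*(-5))² = (-14 - 1)² = (-15)² = 225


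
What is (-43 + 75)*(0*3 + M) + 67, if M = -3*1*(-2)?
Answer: 259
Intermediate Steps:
M = 6 (M = -3*(-2) = 6)
(-43 + 75)*(0*3 + M) + 67 = (-43 + 75)*(0*3 + 6) + 67 = 32*(0 + 6) + 67 = 32*6 + 67 = 192 + 67 = 259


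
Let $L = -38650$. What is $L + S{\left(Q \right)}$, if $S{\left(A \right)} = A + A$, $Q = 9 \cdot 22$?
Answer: $-38254$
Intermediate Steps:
$Q = 198$
$S{\left(A \right)} = 2 A$
$L + S{\left(Q \right)} = -38650 + 2 \cdot 198 = -38650 + 396 = -38254$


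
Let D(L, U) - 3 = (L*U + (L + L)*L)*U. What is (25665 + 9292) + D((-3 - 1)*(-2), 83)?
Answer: 100696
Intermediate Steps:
D(L, U) = 3 + U*(2*L**2 + L*U) (D(L, U) = 3 + (L*U + (L + L)*L)*U = 3 + (L*U + (2*L)*L)*U = 3 + (L*U + 2*L**2)*U = 3 + (2*L**2 + L*U)*U = 3 + U*(2*L**2 + L*U))
(25665 + 9292) + D((-3 - 1)*(-2), 83) = (25665 + 9292) + (3 + ((-3 - 1)*(-2))*83**2 + 2*83*((-3 - 1)*(-2))**2) = 34957 + (3 - 4*(-2)*6889 + 2*83*(-4*(-2))**2) = 34957 + (3 + 8*6889 + 2*83*8**2) = 34957 + (3 + 55112 + 2*83*64) = 34957 + (3 + 55112 + 10624) = 34957 + 65739 = 100696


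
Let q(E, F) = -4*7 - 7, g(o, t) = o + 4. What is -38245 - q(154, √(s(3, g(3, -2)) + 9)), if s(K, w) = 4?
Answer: -38210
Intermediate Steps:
g(o, t) = 4 + o
q(E, F) = -35 (q(E, F) = -28 - 7 = -35)
-38245 - q(154, √(s(3, g(3, -2)) + 9)) = -38245 - 1*(-35) = -38245 + 35 = -38210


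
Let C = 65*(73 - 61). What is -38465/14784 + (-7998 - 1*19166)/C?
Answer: -5138039/137280 ≈ -37.427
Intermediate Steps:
C = 780 (C = 65*12 = 780)
-38465/14784 + (-7998 - 1*19166)/C = -38465/14784 + (-7998 - 1*19166)/780 = -38465*1/14784 + (-7998 - 19166)*(1/780) = -5495/2112 - 27164*1/780 = -5495/2112 - 6791/195 = -5138039/137280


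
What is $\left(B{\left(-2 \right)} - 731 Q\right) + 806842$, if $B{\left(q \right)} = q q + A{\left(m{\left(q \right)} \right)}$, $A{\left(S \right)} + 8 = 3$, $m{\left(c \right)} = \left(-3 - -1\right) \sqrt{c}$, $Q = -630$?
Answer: $1267371$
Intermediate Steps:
$m{\left(c \right)} = - 2 \sqrt{c}$ ($m{\left(c \right)} = \left(-3 + 1\right) \sqrt{c} = - 2 \sqrt{c}$)
$A{\left(S \right)} = -5$ ($A{\left(S \right)} = -8 + 3 = -5$)
$B{\left(q \right)} = -5 + q^{2}$ ($B{\left(q \right)} = q q - 5 = q^{2} - 5 = -5 + q^{2}$)
$\left(B{\left(-2 \right)} - 731 Q\right) + 806842 = \left(\left(-5 + \left(-2\right)^{2}\right) - -460530\right) + 806842 = \left(\left(-5 + 4\right) + 460530\right) + 806842 = \left(-1 + 460530\right) + 806842 = 460529 + 806842 = 1267371$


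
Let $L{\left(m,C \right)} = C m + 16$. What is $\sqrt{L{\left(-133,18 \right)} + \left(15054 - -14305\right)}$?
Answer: $\sqrt{26981} \approx 164.26$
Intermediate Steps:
$L{\left(m,C \right)} = 16 + C m$
$\sqrt{L{\left(-133,18 \right)} + \left(15054 - -14305\right)} = \sqrt{\left(16 + 18 \left(-133\right)\right) + \left(15054 - -14305\right)} = \sqrt{\left(16 - 2394\right) + \left(15054 + 14305\right)} = \sqrt{-2378 + 29359} = \sqrt{26981}$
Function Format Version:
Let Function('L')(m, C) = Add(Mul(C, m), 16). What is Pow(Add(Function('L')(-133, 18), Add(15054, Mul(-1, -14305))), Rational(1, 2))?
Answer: Pow(26981, Rational(1, 2)) ≈ 164.26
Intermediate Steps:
Function('L')(m, C) = Add(16, Mul(C, m))
Pow(Add(Function('L')(-133, 18), Add(15054, Mul(-1, -14305))), Rational(1, 2)) = Pow(Add(Add(16, Mul(18, -133)), Add(15054, Mul(-1, -14305))), Rational(1, 2)) = Pow(Add(Add(16, -2394), Add(15054, 14305)), Rational(1, 2)) = Pow(Add(-2378, 29359), Rational(1, 2)) = Pow(26981, Rational(1, 2))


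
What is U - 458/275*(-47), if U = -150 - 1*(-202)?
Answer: 35826/275 ≈ 130.28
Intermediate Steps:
U = 52 (U = -150 + 202 = 52)
U - 458/275*(-47) = 52 - 458/275*(-47) = 52 + 21526/275 = 35826/275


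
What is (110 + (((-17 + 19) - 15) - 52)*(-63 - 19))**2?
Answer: 29593600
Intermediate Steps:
(110 + (((-17 + 19) - 15) - 52)*(-63 - 19))**2 = (110 + ((2 - 15) - 52)*(-82))**2 = (110 + (-13 - 52)*(-82))**2 = (110 - 65*(-82))**2 = (110 + 5330)**2 = 5440**2 = 29593600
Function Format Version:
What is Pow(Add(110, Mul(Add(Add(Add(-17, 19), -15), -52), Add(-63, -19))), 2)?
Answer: 29593600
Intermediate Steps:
Pow(Add(110, Mul(Add(Add(Add(-17, 19), -15), -52), Add(-63, -19))), 2) = Pow(Add(110, Mul(Add(Add(2, -15), -52), -82)), 2) = Pow(Add(110, Mul(Add(-13, -52), -82)), 2) = Pow(Add(110, Mul(-65, -82)), 2) = Pow(Add(110, 5330), 2) = Pow(5440, 2) = 29593600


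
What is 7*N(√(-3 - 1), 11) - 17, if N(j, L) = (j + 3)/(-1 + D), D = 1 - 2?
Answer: -55/2 - 7*I ≈ -27.5 - 7.0*I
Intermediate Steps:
D = -1
N(j, L) = -3/2 - j/2 (N(j, L) = (j + 3)/(-1 - 1) = (3 + j)/(-2) = (3 + j)*(-½) = -3/2 - j/2)
7*N(√(-3 - 1), 11) - 17 = 7*(-3/2 - √(-3 - 1)/2) - 17 = 7*(-3/2 - I) - 17 = (-21/2 - 7*I) - 17 = -55/2 - 7*I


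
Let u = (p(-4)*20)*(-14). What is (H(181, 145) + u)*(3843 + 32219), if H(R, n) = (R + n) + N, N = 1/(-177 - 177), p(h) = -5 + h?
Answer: 18165925973/177 ≈ 1.0263e+8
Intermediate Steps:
u = 2520 (u = ((-5 - 4)*20)*(-14) = -9*20*(-14) = -180*(-14) = 2520)
N = -1/354 (N = 1/(-354) = -1/354 ≈ -0.0028249)
H(R, n) = -1/354 + R + n (H(R, n) = (R + n) - 1/354 = -1/354 + R + n)
(H(181, 145) + u)*(3843 + 32219) = ((-1/354 + 181 + 145) + 2520)*(3843 + 32219) = (115403/354 + 2520)*36062 = (1007483/354)*36062 = 18165925973/177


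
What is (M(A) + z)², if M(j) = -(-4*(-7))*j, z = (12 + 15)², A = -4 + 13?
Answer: 227529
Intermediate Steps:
A = 9
z = 729 (z = 27² = 729)
M(j) = -28*j
(M(A) + z)² = (-28*9 + 729)² = (-252 + 729)² = 477² = 227529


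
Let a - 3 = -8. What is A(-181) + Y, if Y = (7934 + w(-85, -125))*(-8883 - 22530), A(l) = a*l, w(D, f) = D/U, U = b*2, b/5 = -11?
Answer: -5483590435/22 ≈ -2.4925e+8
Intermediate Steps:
b = -55 (b = 5*(-11) = -55)
a = -5 (a = 3 - 8 = -5)
U = -110 (U = -55*2 = -110)
w(D, f) = -D/110 (w(D, f) = D/(-110) = D*(-1/110) = -D/110)
A(l) = -5*l
Y = -5483610345/22 (Y = (7934 - 1/110*(-85))*(-8883 - 22530) = (7934 + 17/22)*(-31413) = (174565/22)*(-31413) = -5483610345/22 ≈ -2.4925e+8)
A(-181) + Y = -5*(-181) - 5483610345/22 = 905 - 5483610345/22 = -5483590435/22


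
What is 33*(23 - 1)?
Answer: 726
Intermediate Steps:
33*(23 - 1) = 33*22 = 726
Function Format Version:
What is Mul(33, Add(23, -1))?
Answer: 726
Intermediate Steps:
Mul(33, Add(23, -1)) = Mul(33, 22) = 726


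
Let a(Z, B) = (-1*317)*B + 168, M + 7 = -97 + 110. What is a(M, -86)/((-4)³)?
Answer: -13715/32 ≈ -428.59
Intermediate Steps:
M = 6 (M = -7 + (-97 + 110) = -7 + 13 = 6)
a(Z, B) = 168 - 317*B (a(Z, B) = -317*B + 168 = 168 - 317*B)
a(M, -86)/((-4)³) = (168 - 317*(-86))/((-4)³) = (168 + 27262)/(-64) = 27430*(-1/64) = -13715/32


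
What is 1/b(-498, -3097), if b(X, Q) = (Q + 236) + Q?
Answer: -1/5958 ≈ -0.00016784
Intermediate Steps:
b(X, Q) = 236 + 2*Q (b(X, Q) = (236 + Q) + Q = 236 + 2*Q)
1/b(-498, -3097) = 1/(236 + 2*(-3097)) = 1/(236 - 6194) = 1/(-5958) = -1/5958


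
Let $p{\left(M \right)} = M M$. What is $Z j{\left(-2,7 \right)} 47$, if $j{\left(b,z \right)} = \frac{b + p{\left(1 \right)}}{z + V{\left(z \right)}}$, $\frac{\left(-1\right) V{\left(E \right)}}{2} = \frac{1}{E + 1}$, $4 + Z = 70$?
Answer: $- \frac{4136}{9} \approx -459.56$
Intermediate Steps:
$Z = 66$ ($Z = -4 + 70 = 66$)
$p{\left(M \right)} = M^{2}$
$V{\left(E \right)} = - \frac{2}{1 + E}$ ($V{\left(E \right)} = - \frac{2}{E + 1} = - \frac{2}{1 + E}$)
$j{\left(b,z \right)} = \frac{1 + b}{z - \frac{2}{1 + z}}$ ($j{\left(b,z \right)} = \frac{b + 1^{2}}{z - \frac{2}{1 + z}} = \frac{b + 1}{z - \frac{2}{1 + z}} = \frac{1 + b}{z - \frac{2}{1 + z}}$)
$Z j{\left(-2,7 \right)} 47 = 66 \frac{\left(1 - 2\right) \left(1 + 7\right)}{-2 + 7 \left(1 + 7\right)} 47 = 66 \frac{1}{-2 + 7 \cdot 8} \left(-1\right) 8 \cdot 47 = 66 \frac{1}{-2 + 56} \left(-1\right) 8 \cdot 47 = 66 \cdot \frac{1}{54} \left(-1\right) 8 \cdot 47 = 66 \left(- \frac{4}{27}\right) 47 = \left(- \frac{88}{9}\right) 47 = - \frac{4136}{9}$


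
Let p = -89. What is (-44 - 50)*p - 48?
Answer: 8318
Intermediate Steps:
(-44 - 50)*p - 48 = (-44 - 50)*(-89) - 48 = -94*(-89) - 48 = 8366 - 48 = 8318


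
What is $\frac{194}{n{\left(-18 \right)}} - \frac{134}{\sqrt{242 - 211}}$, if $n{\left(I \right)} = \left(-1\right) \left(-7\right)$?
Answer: $\frac{194}{7} - \frac{134 \sqrt{31}}{31} \approx 3.6472$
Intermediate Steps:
$n{\left(I \right)} = 7$
$\frac{194}{n{\left(-18 \right)}} - \frac{134}{\sqrt{242 - 211}} = \frac{194}{7} - \frac{134}{\sqrt{242 - 211}} = 194 \cdot \frac{1}{7} - \frac{134}{\sqrt{31}} = \frac{194}{7} - 134 \frac{\sqrt{31}}{31} = \frac{194}{7} - \frac{134 \sqrt{31}}{31}$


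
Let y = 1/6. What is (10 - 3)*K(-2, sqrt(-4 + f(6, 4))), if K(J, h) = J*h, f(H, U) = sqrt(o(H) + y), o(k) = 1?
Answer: -7*I*sqrt(144 - 6*sqrt(42))/3 ≈ -23.923*I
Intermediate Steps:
y = 1/6 ≈ 0.16667
f(H, U) = sqrt(42)/6 (f(H, U) = sqrt(1 + 1/6) = sqrt(7/6) = sqrt(42)/6)
(10 - 3)*K(-2, sqrt(-4 + f(6, 4))) = (10 - 3)*(-2*sqrt(-4 + sqrt(42)/6)) = 7*(-2*sqrt(-4 + sqrt(42)/6)) = -14*sqrt(-4 + sqrt(42)/6)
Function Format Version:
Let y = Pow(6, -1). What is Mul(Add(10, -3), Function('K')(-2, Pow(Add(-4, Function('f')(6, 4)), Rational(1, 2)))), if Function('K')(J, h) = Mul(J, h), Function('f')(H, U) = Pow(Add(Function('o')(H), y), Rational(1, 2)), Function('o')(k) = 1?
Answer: Mul(Rational(-7, 3), I, Pow(Add(144, Mul(-6, Pow(42, Rational(1, 2)))), Rational(1, 2))) ≈ Mul(-23.923, I)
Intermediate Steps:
y = Rational(1, 6) ≈ 0.16667
Function('f')(H, U) = Mul(Rational(1, 6), Pow(42, Rational(1, 2))) (Function('f')(H, U) = Pow(Add(1, Rational(1, 6)), Rational(1, 2)) = Pow(Rational(7, 6), Rational(1, 2)) = Mul(Rational(1, 6), Pow(42, Rational(1, 2))))
Mul(Add(10, -3), Function('K')(-2, Pow(Add(-4, Function('f')(6, 4)), Rational(1, 2)))) = Mul(Add(10, -3), Mul(-2, Pow(Add(-4, Mul(Rational(1, 6), Pow(42, Rational(1, 2)))), Rational(1, 2)))) = Mul(7, Mul(-2, Pow(Add(-4, Mul(Rational(1, 6), Pow(42, Rational(1, 2)))), Rational(1, 2)))) = Mul(-14, Pow(Add(-4, Mul(Rational(1, 6), Pow(42, Rational(1, 2)))), Rational(1, 2)))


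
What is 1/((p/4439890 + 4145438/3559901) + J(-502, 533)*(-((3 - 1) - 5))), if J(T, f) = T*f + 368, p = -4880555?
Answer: -3161113770178/2533929625292844379 ≈ -1.2475e-6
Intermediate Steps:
J(T, f) = 368 + T*f
1/((p/4439890 + 4145438/3559901) + J(-502, 533)*(-((3 - 1) - 5))) = 1/((-4880555/4439890 + 4145438/3559901) + (368 - 502*533)*(-((3 - 1) - 5))) = 1/((-4880555*1/4439890 + 4145438*(1/3559901)) + (368 - 267566)*(-(2 - 5))) = 1/((-976111/887978 + 4145438/3559901) - (-267198)*(-3)) = 1/(206199219353/3161113770178 - 267198*3) = 1/(206199219353/3161113770178 - 801594) = 1/(-2533929625292844379/3161113770178) = -3161113770178/2533929625292844379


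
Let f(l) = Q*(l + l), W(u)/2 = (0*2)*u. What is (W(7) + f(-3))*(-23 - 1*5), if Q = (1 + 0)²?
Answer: 168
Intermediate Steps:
Q = 1 (Q = 1² = 1)
W(u) = 0 (W(u) = 2*((0*2)*u) = 2*(0*u) = 2*0 = 0)
f(l) = 2*l (f(l) = 1*(l + l) = 1*(2*l) = 2*l)
(W(7) + f(-3))*(-23 - 1*5) = (0 + 2*(-3))*(-23 - 1*5) = (0 - 6)*(-23 - 5) = -6*(-28) = 168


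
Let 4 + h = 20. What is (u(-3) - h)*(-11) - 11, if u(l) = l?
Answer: 198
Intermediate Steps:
h = 16 (h = -4 + 20 = 16)
(u(-3) - h)*(-11) - 11 = (-3 - 1*16)*(-11) - 11 = (-3 - 16)*(-11) - 11 = -19*(-11) - 11 = 209 - 11 = 198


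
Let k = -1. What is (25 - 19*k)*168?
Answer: 7392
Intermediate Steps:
(25 - 19*k)*168 = (25 - 19*(-1))*168 = (25 + 19)*168 = 44*168 = 7392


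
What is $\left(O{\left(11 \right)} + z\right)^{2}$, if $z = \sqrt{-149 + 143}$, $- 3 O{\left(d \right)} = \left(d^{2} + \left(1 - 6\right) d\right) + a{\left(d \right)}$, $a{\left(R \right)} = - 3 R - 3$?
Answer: $\left(10 - i \sqrt{6}\right)^{2} \approx 94.0 - 48.99 i$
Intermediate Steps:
$a{\left(R \right)} = -3 - 3 R$
$O{\left(d \right)} = 1 - \frac{d^{2}}{3} + \frac{8 d}{3}$ ($O{\left(d \right)} = - \frac{\left(d^{2} + \left(1 - 6\right) d\right) - \left(3 + 3 d\right)}{3} = - \frac{\left(d^{2} - 5 d\right) - \left(3 + 3 d\right)}{3} = - \frac{-3 + d^{2} - 8 d}{3} = 1 - \frac{d^{2}}{3} + \frac{8 d}{3}$)
$z = i \sqrt{6}$ ($z = \sqrt{-6} = i \sqrt{6} \approx 2.4495 i$)
$\left(O{\left(11 \right)} + z\right)^{2} = \left(\left(1 - \frac{11^{2}}{3} + \frac{8}{3} \cdot 11\right) + i \sqrt{6}\right)^{2} = \left(\left(1 - \frac{121}{3} + \frac{88}{3}\right) + i \sqrt{6}\right)^{2} = \left(-10 + i \sqrt{6}\right)^{2}$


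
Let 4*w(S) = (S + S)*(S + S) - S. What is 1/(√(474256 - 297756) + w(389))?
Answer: 483916/73179027405 - 32*√1765/73179027405 ≈ 6.5944e-6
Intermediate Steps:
w(S) = S² - S/4 (w(S) = ((S + S)*(S + S) - S)/4 = ((2*S)*(2*S) - S)/4 = (4*S² - S)/4 = (-S + 4*S²)/4 = S² - S/4)
1/(√(474256 - 297756) + w(389)) = 1/(√(474256 - 297756) + 389*(-¼ + 389)) = 1/(√176500 + 389*(1555/4)) = 1/(10*√1765 + 604895/4) = 1/(604895/4 + 10*√1765)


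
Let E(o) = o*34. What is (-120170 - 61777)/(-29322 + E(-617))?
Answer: 181947/50300 ≈ 3.6172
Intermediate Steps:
E(o) = 34*o
(-120170 - 61777)/(-29322 + E(-617)) = (-120170 - 61777)/(-29322 + 34*(-617)) = -181947/(-29322 - 20978) = -181947/(-50300) = -181947*(-1/50300) = 181947/50300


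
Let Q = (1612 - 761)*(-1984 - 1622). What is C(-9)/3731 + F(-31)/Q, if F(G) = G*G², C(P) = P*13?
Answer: -19068337/880718622 ≈ -0.021651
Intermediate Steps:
C(P) = 13*P
F(G) = G³
Q = -3068706 (Q = 851*(-3606) = -3068706)
C(-9)/3731 + F(-31)/Q = (13*(-9))/3731 + (-31)³/(-3068706) = -117*1/3731 - 29791*(-1/3068706) = -9/287 + 29791/3068706 = -19068337/880718622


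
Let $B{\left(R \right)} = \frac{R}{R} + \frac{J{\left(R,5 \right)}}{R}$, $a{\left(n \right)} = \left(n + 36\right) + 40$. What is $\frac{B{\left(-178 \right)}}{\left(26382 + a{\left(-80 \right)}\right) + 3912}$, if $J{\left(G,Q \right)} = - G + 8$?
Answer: $- \frac{2}{1347905} \approx -1.4838 \cdot 10^{-6}$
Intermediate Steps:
$a{\left(n \right)} = 76 + n$ ($a{\left(n \right)} = \left(36 + n\right) + 40 = 76 + n$)
$J{\left(G,Q \right)} = 8 - G$
$B{\left(R \right)} = 1 + \frac{8 - R}{R}$ ($B{\left(R \right)} = \frac{R}{R} + \frac{8 - R}{R} = 1 + \frac{8 - R}{R}$)
$\frac{B{\left(-178 \right)}}{\left(26382 + a{\left(-80 \right)}\right) + 3912} = \frac{8 \frac{1}{-178}}{\left(26382 + \left(76 - 80\right)\right) + 3912} = \frac{8 \left(- \frac{1}{178}\right)}{\left(26382 - 4\right) + 3912} = - \frac{4}{89 \left(26378 + 3912\right)} = - \frac{4}{89 \cdot 30290} = \left(- \frac{4}{89}\right) \frac{1}{30290} = - \frac{2}{1347905}$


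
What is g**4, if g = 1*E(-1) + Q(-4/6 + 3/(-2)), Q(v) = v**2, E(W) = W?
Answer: 312900721/1679616 ≈ 186.29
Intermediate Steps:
g = 133/36 (g = 1*(-1) + (-4/6 + 3/(-2))**2 = -1 + (-4*1/6 + 3*(-1/2))**2 = -1 + (-2/3 - 3/2)**2 = -1 + (-13/6)**2 = -1 + 169/36 = 133/36 ≈ 3.6944)
g**4 = (133/36)**4 = 312900721/1679616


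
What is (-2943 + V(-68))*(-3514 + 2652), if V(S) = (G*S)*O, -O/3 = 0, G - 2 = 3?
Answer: 2536866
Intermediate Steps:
G = 5 (G = 2 + 3 = 5)
O = 0 (O = -3*0 = 0)
V(S) = 0 (V(S) = (5*S)*0 = 0)
(-2943 + V(-68))*(-3514 + 2652) = (-2943 + 0)*(-3514 + 2652) = -2943*(-862) = 2536866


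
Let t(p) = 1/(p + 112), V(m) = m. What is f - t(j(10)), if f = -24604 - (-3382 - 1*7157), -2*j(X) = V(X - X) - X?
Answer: -1645606/117 ≈ -14065.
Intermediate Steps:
j(X) = X/2 (j(X) = -((X - X) - X)/2 = -(0 - X)/2 = -(-1)*X/2 = X/2)
t(p) = 1/(112 + p)
f = -14065 (f = -24604 - (-3382 - 7157) = -24604 - 1*(-10539) = -24604 + 10539 = -14065)
f - t(j(10)) = -14065 - 1/(112 + (½)*10) = -14065 - 1/(112 + 5) = -14065 - 1/117 = -1645606/117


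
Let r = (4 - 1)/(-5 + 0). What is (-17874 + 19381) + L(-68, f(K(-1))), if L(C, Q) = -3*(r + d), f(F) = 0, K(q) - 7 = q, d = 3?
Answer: 7499/5 ≈ 1499.8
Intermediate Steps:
K(q) = 7 + q
r = -⅗ (r = 3/(-5) = 3*(-⅕) = -⅗ ≈ -0.60000)
L(C, Q) = -36/5 (L(C, Q) = -3*(-⅗ + 3) = -3*12/5 = -36/5)
(-17874 + 19381) + L(-68, f(K(-1))) = (-17874 + 19381) - 36/5 = 1507 - 36/5 = 7499/5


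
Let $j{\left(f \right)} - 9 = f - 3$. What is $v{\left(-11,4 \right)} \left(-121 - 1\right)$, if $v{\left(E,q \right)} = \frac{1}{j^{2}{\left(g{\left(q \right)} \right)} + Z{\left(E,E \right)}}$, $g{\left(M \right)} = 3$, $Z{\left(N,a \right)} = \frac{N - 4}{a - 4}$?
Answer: $- \frac{61}{41} \approx -1.4878$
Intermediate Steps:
$Z{\left(N,a \right)} = \frac{-4 + N}{-4 + a}$
$j{\left(f \right)} = 6 + f$ ($j{\left(f \right)} = 9 + \left(f - 3\right) = 9 + \left(-3 + f\right) = 6 + f$)
$v{\left(E,q \right)} = \frac{1}{82}$ ($v{\left(E,q \right)} = \frac{1}{\left(6 + 3\right)^{2} + \frac{-4 + E}{-4 + E}} = \frac{1}{9^{2} + 1} = \frac{1}{81 + 1} = \frac{1}{82}$)
$v{\left(-11,4 \right)} \left(-121 - 1\right) = \frac{-121 - 1}{82} = \frac{1}{82} \left(-122\right) = - \frac{61}{41}$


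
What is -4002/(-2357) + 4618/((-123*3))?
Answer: -9407888/869733 ≈ -10.817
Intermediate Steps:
-4002/(-2357) + 4618/((-123*3)) = -4002*(-1/2357) + 4618/(-369) = 4002/2357 + 4618*(-1/369) = 4002/2357 - 4618/369 = -9407888/869733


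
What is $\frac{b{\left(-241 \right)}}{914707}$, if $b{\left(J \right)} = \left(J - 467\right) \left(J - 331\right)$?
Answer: $\frac{404976}{914707} \approx 0.44274$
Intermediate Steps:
$b{\left(J \right)} = \left(-467 + J\right) \left(-331 + J\right)$
$\frac{b{\left(-241 \right)}}{914707} = \frac{154577 + \left(-241\right)^{2} - -192318}{914707} = \left(154577 + 58081 + 192318\right) \frac{1}{914707} = 404976 \cdot \frac{1}{914707} = \frac{404976}{914707}$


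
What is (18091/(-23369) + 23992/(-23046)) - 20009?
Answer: -5388532066000/269280987 ≈ -20011.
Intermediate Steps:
(18091/(-23369) + 23992/(-23046)) - 20009 = (18091*(-1/23369) + 23992*(-1/23046)) - 20009 = (-18091/23369 - 11996/11523) - 20009 = -488797117/269280987 - 20009 = -5388532066000/269280987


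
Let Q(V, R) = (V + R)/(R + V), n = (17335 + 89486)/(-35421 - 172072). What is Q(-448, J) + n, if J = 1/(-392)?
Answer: 704/1451 ≈ 0.48518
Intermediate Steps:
J = -1/392 ≈ -0.0025510
n = -747/1451 (n = 106821/(-207493) = 106821*(-1/207493) = -747/1451 ≈ -0.51482)
Q(V, R) = 1 (Q(V, R) = (R + V)/(R + V) = 1)
Q(-448, J) + n = 1 - 747/1451 = 704/1451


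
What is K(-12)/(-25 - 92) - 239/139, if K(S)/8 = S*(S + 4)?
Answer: -44905/5421 ≈ -8.2835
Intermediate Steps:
K(S) = 8*S*(4 + S) (K(S) = 8*(S*(S + 4)) = 8*(S*(4 + S)) = 8*S*(4 + S))
K(-12)/(-25 - 92) - 239/139 = (8*(-12)*(4 - 12))/(-25 - 92) - 239/139 = (8*(-12)*(-8))/(-117) - 239*1/139 = 768*(-1/117) - 239/139 = -256/39 - 239/139 = -44905/5421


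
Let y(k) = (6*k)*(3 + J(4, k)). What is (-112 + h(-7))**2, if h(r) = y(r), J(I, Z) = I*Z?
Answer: 879844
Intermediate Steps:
y(k) = 6*k*(3 + 4*k) (y(k) = (6*k)*(3 + 4*k) = 6*k*(3 + 4*k))
h(r) = 6*r*(3 + 4*r)
(-112 + h(-7))**2 = (-112 + 6*(-7)*(3 + 4*(-7)))**2 = (-112 + 6*(-7)*(3 - 28))**2 = (-112 + 6*(-7)*(-25))**2 = (-112 + 1050)**2 = 938**2 = 879844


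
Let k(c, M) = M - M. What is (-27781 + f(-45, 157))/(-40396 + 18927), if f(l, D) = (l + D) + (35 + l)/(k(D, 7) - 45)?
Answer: 249019/193221 ≈ 1.2888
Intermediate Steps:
k(c, M) = 0
f(l, D) = -7/9 + D + 44*l/45 (f(l, D) = (l + D) + (35 + l)/(0 - 45) = (D + l) + (35 + l)/(-45) = (D + l) + (35 + l)*(-1/45) = (D + l) + (-7/9 - l/45) = -7/9 + D + 44*l/45)
(-27781 + f(-45, 157))/(-40396 + 18927) = (-27781 + (-7/9 + 157 + (44/45)*(-45)))/(-40396 + 18927) = (-27781 + (-7/9 + 157 - 44))/(-21469) = (-27781 + 1010/9)*(-1/21469) = -249019/9*(-1/21469) = 249019/193221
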